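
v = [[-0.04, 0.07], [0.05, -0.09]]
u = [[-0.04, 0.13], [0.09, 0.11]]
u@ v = [[0.01, -0.01],[0.0, -0.0]]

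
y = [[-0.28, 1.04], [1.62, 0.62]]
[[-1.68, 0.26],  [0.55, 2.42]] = y@[[0.87, 1.27], [-1.38, 0.59]]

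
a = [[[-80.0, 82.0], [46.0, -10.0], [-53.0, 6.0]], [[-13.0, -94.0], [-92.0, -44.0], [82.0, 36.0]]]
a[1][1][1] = -44.0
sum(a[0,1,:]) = 36.0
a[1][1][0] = -92.0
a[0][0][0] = -80.0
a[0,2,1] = 6.0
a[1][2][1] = 36.0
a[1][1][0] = -92.0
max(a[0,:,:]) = 82.0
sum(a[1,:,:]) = -125.0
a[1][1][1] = -44.0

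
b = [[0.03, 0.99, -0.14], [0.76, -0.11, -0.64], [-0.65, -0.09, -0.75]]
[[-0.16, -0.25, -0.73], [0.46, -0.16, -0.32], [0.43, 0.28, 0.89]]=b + [[-0.19, -1.24, -0.59], [-0.30, -0.05, 0.32], [1.08, 0.37, 1.64]]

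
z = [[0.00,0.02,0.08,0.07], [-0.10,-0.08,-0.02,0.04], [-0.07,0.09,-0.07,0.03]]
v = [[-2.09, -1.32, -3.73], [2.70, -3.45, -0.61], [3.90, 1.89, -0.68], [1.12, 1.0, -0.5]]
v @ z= [[0.39, -0.27, 0.12, -0.31], [0.39, 0.28, 0.33, 0.03], [-0.14, -0.13, 0.32, 0.33], [-0.06, -0.10, 0.1, 0.1]]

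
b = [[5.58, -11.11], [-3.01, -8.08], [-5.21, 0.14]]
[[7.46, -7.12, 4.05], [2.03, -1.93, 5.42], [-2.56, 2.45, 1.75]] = b@[[0.48,-0.46,-0.35], [-0.43,0.41,-0.54]]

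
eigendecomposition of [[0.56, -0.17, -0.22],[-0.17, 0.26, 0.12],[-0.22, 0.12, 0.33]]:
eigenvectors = [[0.79, -0.61, -0.05], [-0.37, -0.41, -0.83], [-0.49, -0.67, 0.55]]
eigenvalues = [0.78, 0.2, 0.17]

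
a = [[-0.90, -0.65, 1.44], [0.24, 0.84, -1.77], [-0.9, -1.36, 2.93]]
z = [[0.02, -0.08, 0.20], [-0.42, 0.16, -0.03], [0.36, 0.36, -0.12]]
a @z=[[0.77,0.49,-0.33], [-0.99,-0.52,0.24], [1.61,0.91,-0.49]]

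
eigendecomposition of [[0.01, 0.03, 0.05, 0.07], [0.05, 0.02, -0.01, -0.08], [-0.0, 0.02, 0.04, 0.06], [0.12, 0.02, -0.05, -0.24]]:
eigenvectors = [[-0.23, 0.77, -0.70, 0.41], [0.30, 0.27, 0.42, -0.83], [-0.2, 0.53, 0.41, 0.38], [0.9, 0.23, -0.4, 0.06]]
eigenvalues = [-0.25, 0.08, 0.0, 0.01]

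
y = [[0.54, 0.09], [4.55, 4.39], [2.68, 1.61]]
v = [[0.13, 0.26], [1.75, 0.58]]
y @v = [[0.23, 0.19],[8.27, 3.73],[3.17, 1.63]]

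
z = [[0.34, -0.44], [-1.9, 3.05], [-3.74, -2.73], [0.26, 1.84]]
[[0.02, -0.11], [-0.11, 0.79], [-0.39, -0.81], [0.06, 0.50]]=z @ [[0.09,0.02], [0.02,0.27]]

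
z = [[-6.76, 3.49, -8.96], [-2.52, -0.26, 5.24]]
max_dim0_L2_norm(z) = 10.38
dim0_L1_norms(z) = [9.28, 3.75, 14.2]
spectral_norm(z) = 12.11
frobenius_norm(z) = 13.12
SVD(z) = [[-0.96, 0.26], [0.26, 0.96]] @ diag([12.107357796036593, 5.044480865138842]) @ [[0.48, -0.28, 0.83],[-0.84, 0.13, 0.53]]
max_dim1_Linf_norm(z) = 8.96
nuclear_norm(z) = 17.15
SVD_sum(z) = [[-5.65, 3.31, -9.67], [1.54, -0.91, 2.64]] + [[-1.11, 0.18, 0.71],[-4.06, 0.65, 2.6]]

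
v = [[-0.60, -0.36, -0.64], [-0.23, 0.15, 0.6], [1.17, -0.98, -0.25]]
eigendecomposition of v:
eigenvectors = [[(-0.63+0j), -0.05+0.39j, -0.05-0.39j], [(-0.63+0j), -0.18-0.41j, (-0.18+0.41j)], [0.45+0.00j, (0.8+0j), 0.80-0.00j]]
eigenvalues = [(-0.5+0j), (-0.1+1.08j), (-0.1-1.08j)]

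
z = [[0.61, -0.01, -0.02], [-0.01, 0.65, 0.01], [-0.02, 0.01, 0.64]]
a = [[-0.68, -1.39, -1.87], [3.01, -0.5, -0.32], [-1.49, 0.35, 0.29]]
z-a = [[1.29, 1.38, 1.85], [-3.02, 1.15, 0.33], [1.47, -0.34, 0.35]]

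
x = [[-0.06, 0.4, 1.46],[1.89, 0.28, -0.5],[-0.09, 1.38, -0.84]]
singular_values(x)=[2.13, 1.58, 1.32]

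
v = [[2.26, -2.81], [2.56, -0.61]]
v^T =[[2.26, 2.56], [-2.81, -0.61]]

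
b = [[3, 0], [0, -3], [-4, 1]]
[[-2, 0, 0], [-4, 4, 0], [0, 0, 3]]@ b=[[-6, 0], [-12, -12], [-12, 3]]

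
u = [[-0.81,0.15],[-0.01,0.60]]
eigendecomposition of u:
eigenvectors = [[-1.0,-0.11],[-0.01,-0.99]]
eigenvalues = [-0.81, 0.6]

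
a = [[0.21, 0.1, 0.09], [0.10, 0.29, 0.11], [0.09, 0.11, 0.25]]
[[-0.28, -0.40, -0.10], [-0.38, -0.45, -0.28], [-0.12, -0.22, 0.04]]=a@[[-0.95, -1.4, -0.28], [-1.11, -1.10, -1.17], [0.35, 0.09, 0.79]]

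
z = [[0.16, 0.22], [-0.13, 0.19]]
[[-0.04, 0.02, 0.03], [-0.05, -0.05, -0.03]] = z@[[0.06,0.25,0.19], [-0.23,-0.07,-0.02]]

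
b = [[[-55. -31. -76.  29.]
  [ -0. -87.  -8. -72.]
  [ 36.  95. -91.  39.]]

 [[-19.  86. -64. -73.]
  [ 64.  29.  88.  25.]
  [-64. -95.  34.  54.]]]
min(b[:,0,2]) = -76.0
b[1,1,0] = 64.0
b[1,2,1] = -95.0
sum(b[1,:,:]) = 65.0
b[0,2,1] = 95.0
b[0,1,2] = -8.0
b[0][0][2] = -76.0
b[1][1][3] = 25.0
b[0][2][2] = -91.0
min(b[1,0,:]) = -73.0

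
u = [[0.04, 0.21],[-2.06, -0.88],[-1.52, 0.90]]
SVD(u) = [[-0.02, 0.16], [0.83, -0.55], [0.56, 0.82]] @ diag([2.5684506980004795, 1.2598257863454174]) @ [[-1.00, -0.09], [-0.09, 1.0]]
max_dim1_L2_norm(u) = 2.24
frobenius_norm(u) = 2.86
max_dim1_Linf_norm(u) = 2.06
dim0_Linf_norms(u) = [2.06, 0.9]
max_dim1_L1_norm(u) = 2.94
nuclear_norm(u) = 3.83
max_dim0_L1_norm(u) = 3.62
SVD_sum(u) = [[0.06, 0.01], [-2.12, -0.19], [-1.43, -0.13]] + [[-0.02, 0.20],  [0.06, -0.69],  [-0.09, 1.03]]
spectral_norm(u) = 2.57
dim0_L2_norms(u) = [2.56, 1.28]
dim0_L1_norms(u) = [3.62, 1.99]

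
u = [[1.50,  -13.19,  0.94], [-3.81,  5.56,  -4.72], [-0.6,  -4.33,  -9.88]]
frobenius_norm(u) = 19.01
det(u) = 364.74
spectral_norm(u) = 15.18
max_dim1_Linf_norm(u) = 13.19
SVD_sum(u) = [[2.35, -13.04, 0.05], [-1.09, 6.07, -0.02], [0.73, -4.05, 0.02]] + [[0.14, 0.03, 0.67], [-1.10, -0.22, -5.06], [-2.11, -0.42, -9.72]] + [[-0.99,-0.18,0.22], [-1.62,-0.29,0.36], [0.78,0.14,-0.17]]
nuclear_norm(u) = 28.56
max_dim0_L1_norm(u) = 23.08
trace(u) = -2.82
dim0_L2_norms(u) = [4.14, 14.95, 10.99]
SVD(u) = [[0.87, 0.06, 0.48], [-0.41, -0.46, 0.79], [0.27, -0.89, -0.38]] @ diag([15.183512473015721, 11.244465546769765, 2.1363622233328603]) @ [[0.18,-0.98,0.0],[0.21,0.04,0.98],[-0.96,-0.17,0.22]]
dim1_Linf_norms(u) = [13.19, 5.56, 9.88]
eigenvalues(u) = [11.45, -2.77, -11.5]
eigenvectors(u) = [[-0.8, 0.93, 0.25],[0.59, 0.28, 0.31],[-0.1, -0.25, 0.92]]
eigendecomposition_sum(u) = [[3.69, -10.01, 2.38], [-2.75, 7.47, -1.77], [0.45, -1.23, 0.29]] + [[-1.78,-2.18,1.21], [-0.54,-0.66,0.37], [0.48,0.59,-0.33]] + [[-0.41, -0.99, -2.65],[-0.52, -1.24, -3.32],[-1.53, -3.69, -9.85]]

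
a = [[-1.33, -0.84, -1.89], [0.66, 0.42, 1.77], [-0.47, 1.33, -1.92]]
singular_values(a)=[3.53, 1.7, 0.3]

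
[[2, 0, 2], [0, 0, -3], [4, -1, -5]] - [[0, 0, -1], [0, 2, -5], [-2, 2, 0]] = [[2, 0, 3], [0, -2, 2], [6, -3, -5]]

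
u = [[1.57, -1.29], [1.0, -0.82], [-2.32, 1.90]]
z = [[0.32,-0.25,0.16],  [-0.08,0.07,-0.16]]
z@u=[[-0.12, 0.1], [0.32, -0.26]]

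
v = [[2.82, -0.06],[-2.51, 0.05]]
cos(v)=[[-0.93,0.04],[1.71,0.96]]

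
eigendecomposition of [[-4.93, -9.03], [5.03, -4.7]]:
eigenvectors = [[0.80+0.00j,0.80-0.00j], [(-0.01-0.6j),(-0.01+0.6j)]]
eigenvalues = [(-4.81+6.74j), (-4.81-6.74j)]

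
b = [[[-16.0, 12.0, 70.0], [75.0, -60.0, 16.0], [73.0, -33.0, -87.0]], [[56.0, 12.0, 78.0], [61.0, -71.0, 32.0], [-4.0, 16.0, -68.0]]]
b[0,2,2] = -87.0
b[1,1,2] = 32.0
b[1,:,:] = [[56.0, 12.0, 78.0], [61.0, -71.0, 32.0], [-4.0, 16.0, -68.0]]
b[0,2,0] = 73.0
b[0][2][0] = 73.0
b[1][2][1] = 16.0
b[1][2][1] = 16.0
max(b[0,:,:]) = 75.0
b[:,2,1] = [-33.0, 16.0]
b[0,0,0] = -16.0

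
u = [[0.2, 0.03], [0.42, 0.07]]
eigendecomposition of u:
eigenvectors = [[0.42, -0.15], [0.91, 0.99]]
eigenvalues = [0.26, 0.01]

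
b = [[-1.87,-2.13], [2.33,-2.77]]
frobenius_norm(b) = 4.60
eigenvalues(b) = [(-2.32+2.18j), (-2.32-2.18j)]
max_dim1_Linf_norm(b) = 2.77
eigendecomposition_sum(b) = [[(-0.93+1.33j), -1.06-1.13j], [1.16+1.24j, (-1.39+0.85j)]] + [[(-0.93-1.33j), (-1.06+1.13j)],[(1.16-1.24j), -1.39-0.85j]]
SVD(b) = [[0.27, 0.96],  [0.96, -0.27]] @ diag([3.6789424184502026, 2.7569879727209137]) @ [[0.47, -0.88],[-0.88, -0.47]]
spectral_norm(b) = 3.68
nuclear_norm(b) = 6.44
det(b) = 10.14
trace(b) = -4.64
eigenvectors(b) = [[(0.14+0.68j), (0.14-0.68j)], [(0.72+0j), 0.72-0.00j]]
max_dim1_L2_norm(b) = 3.62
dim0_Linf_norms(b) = [2.33, 2.77]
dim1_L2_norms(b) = [2.83, 3.62]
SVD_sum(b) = [[0.47, -0.88], [1.67, -3.12]] + [[-2.34, -1.25], [0.66, 0.35]]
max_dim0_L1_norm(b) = 4.9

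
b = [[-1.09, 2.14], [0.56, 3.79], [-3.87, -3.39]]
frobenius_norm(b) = 6.85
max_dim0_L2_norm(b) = 5.52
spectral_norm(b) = 6.18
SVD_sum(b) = [[0.66, 1.1], [1.81, 3.04], [-2.51, -4.20]] + [[-1.75,1.04], [-1.25,0.75], [-1.36,0.81]]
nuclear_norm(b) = 9.14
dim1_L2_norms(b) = [2.4, 3.83, 5.14]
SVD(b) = [[-0.21, 0.69],[-0.57, 0.49],[0.79, 0.54]] @ diag([6.175100205150509, 2.9635346220940533]) @ [[-0.51,  -0.86], [-0.86,  0.51]]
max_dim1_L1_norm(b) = 7.26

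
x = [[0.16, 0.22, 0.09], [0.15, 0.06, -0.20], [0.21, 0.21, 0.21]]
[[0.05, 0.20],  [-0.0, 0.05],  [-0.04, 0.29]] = x@[[-0.8, 0.78], [0.92, 0.19], [-0.30, 0.39]]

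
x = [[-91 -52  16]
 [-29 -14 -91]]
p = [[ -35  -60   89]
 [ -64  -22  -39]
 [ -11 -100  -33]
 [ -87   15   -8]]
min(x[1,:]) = -91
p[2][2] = -33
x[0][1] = -52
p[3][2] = -8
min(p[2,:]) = -100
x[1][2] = -91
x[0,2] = 16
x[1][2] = -91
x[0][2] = 16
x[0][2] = 16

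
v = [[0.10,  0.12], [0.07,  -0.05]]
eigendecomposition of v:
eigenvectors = [[0.94, -0.53], [0.34, 0.85]]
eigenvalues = [0.14, -0.09]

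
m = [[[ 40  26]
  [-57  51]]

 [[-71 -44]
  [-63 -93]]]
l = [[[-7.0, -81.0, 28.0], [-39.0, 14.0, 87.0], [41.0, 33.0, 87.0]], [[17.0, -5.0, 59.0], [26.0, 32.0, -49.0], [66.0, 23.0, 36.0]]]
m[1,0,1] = -44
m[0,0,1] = 26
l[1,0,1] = -5.0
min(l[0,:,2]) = 28.0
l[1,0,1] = -5.0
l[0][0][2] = 28.0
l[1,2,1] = 23.0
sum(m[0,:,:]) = 60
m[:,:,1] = [[26, 51], [-44, -93]]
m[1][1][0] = -63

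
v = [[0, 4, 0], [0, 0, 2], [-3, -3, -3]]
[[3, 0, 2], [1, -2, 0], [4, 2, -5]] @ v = [[-6, 6, -6], [0, 4, -4], [15, 31, 19]]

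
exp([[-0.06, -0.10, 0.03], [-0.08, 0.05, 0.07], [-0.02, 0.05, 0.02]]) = [[0.95, -0.10, 0.03], [-0.08, 1.06, 0.07], [-0.02, 0.05, 1.02]]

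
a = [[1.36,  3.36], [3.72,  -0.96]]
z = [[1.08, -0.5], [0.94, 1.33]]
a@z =[[4.63, 3.79],[3.12, -3.14]]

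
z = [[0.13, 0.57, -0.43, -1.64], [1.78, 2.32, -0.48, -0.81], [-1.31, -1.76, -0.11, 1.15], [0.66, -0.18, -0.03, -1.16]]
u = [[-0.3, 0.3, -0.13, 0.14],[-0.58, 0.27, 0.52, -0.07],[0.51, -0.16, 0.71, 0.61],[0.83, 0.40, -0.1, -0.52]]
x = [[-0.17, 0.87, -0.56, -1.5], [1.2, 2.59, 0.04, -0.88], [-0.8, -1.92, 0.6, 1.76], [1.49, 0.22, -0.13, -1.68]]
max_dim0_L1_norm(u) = 2.22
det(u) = -0.30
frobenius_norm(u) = 1.79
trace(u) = 0.16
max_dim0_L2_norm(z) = 2.97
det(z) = -2.04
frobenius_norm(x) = 5.02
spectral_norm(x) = 4.54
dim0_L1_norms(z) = [3.88, 4.83, 1.05, 4.76]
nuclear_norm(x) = 7.67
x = u + z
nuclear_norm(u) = 3.30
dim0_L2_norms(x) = [2.08, 3.35, 0.83, 2.99]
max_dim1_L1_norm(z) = 5.39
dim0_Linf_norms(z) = [1.78, 2.32, 0.48, 1.64]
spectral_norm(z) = 4.15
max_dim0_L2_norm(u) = 1.17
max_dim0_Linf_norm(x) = 2.59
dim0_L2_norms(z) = [2.31, 2.97, 0.65, 2.45]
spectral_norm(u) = 1.19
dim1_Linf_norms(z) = [1.64, 2.32, 1.76, 1.16]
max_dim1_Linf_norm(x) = 2.59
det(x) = 1.55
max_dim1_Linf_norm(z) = 2.32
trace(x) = 1.34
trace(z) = 1.18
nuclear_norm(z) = 6.93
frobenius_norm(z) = 4.54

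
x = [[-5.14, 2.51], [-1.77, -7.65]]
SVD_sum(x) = [[0.04, 2.42], [-0.14, -7.68]] + [[-5.18, 0.09], [-1.63, 0.03]]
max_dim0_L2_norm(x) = 8.05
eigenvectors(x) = [[(0.77+0j), (0.77-0j)], [(-0.38+0.52j), -0.38-0.52j]]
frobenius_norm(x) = 9.71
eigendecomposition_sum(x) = [[-2.57+3.22j, (1.26+4.74j)], [(-0.88-3.34j), -3.83-1.52j]] + [[-2.57-3.22j, 1.26-4.74j], [(-0.88+3.34j), -3.82+1.52j]]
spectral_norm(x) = 8.05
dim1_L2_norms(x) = [5.72, 7.85]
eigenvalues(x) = [(-6.4+1.69j), (-6.4-1.69j)]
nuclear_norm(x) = 13.49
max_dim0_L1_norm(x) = 10.16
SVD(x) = [[-0.3, 0.95], [0.95, 0.3]] @ diag([8.05196726253884, 5.4351562261818]) @ [[-0.02, -1.00],[-1.0, 0.02]]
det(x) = 43.76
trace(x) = -12.79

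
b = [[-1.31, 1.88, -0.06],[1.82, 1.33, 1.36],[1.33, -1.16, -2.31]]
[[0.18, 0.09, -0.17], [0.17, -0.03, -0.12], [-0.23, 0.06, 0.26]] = b @ [[-0.01, -0.01, 0.03], [0.09, 0.04, -0.07], [0.05, -0.05, -0.06]]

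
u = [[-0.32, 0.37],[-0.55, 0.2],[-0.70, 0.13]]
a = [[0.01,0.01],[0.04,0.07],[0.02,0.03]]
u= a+[[-0.33, 0.36], [-0.59, 0.13], [-0.72, 0.10]]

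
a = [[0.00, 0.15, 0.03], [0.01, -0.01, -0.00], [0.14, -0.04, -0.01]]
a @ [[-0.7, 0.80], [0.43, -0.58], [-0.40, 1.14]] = [[0.05, -0.05], [-0.01, 0.01], [-0.11, 0.12]]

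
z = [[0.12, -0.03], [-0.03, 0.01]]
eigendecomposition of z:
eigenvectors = [[0.97, 0.25],[-0.25, 0.97]]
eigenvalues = [0.13, 0.0]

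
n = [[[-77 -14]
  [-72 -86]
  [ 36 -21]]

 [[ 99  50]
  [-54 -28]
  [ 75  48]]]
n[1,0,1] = 50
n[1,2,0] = 75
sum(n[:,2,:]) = 138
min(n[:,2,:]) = -21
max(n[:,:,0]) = 99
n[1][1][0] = -54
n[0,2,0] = 36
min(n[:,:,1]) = -86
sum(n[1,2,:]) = 123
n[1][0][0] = 99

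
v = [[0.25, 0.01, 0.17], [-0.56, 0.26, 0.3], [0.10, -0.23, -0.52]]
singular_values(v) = [0.83, 0.46, 0.0]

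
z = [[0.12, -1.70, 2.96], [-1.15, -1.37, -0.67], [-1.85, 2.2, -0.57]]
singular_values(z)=[4.0, 2.09, 1.88]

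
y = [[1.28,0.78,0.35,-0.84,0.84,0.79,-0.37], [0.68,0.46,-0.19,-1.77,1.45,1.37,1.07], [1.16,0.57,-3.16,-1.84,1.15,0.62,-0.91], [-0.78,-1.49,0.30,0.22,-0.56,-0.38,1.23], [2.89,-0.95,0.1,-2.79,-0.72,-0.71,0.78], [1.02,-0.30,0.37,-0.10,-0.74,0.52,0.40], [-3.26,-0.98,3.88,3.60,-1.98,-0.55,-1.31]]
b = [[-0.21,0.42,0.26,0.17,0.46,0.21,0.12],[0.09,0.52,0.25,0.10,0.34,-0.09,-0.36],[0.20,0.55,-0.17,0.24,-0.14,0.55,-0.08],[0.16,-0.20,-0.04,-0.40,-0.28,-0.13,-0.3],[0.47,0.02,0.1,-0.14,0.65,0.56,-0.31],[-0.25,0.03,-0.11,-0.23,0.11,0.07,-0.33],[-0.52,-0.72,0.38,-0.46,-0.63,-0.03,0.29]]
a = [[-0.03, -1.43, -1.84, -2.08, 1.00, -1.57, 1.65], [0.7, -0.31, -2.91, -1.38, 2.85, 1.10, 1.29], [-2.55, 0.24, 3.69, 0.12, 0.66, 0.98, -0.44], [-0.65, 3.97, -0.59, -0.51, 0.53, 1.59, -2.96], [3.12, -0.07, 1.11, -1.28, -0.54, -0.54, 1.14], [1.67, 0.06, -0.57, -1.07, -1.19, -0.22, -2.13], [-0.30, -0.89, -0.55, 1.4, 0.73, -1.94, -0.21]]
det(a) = -3050.71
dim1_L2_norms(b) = [0.77, 0.78, 0.87, 0.64, 1.04, 0.5, 1.28]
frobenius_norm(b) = 2.31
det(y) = 53.19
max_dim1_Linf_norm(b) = 0.72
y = b @ a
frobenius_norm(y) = 10.12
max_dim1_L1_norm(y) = 15.56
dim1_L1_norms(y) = [5.25, 6.99, 9.41, 4.96, 8.94, 3.45, 15.56]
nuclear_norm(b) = 5.14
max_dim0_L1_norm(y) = 11.16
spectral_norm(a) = 6.85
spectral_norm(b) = 1.72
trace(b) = 0.75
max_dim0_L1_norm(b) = 2.61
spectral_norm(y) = 8.59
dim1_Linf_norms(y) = [1.28, 1.77, 3.16, 1.49, 2.89, 1.02, 3.88]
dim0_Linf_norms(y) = [3.26, 1.49, 3.88, 3.6, 1.98, 1.37, 1.31]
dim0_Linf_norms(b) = [0.52, 0.72, 0.38, 0.46, 0.65, 0.56, 0.36]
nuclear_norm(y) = 19.52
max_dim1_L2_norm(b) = 1.28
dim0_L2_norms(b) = [0.82, 1.14, 0.57, 0.74, 1.12, 0.83, 0.73]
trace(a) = 1.87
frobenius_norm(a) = 10.97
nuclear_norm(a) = 25.70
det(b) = -0.02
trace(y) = -2.71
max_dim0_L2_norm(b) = 1.14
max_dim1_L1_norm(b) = 3.03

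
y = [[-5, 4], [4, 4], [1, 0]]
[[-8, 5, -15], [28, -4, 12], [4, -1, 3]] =y @ [[4, -1, 3], [3, 0, 0]]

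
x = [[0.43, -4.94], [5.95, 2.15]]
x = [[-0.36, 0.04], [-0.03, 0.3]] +[[0.79, -4.98], [5.98, 1.85]]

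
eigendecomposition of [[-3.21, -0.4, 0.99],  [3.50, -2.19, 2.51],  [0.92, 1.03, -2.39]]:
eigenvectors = [[(0.06+0j), (0.23-0.5j), 0.23+0.50j],  [(0.86+0j), -0.71+0.00j, (-0.71-0j)],  [(0.5+0j), 0.09+0.43j, (0.09-0.43j)]]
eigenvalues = [(-0.51+0j), (-3.64+0.94j), (-3.64-0.94j)]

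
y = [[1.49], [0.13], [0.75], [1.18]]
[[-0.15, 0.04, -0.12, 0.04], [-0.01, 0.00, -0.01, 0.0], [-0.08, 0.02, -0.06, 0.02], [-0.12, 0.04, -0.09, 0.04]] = y@ [[-0.10, 0.03, -0.08, 0.03]]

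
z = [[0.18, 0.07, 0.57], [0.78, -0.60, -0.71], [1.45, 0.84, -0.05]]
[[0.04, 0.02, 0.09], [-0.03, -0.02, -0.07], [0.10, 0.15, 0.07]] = z @ [[0.04,0.05,0.05], [0.05,0.09,0.01], [0.05,0.01,0.14]]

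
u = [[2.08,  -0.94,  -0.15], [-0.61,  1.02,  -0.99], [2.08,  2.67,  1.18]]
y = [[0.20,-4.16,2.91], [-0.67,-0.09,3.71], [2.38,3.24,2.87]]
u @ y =[[0.69, -9.05, 2.13],[-3.16, -0.76, -0.83],[1.44, -5.07, 19.35]]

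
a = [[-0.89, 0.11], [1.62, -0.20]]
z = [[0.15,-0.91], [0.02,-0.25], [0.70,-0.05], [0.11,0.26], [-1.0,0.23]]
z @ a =[[-1.61, 0.2], [-0.42, 0.05], [-0.70, 0.09], [0.32, -0.04], [1.26, -0.16]]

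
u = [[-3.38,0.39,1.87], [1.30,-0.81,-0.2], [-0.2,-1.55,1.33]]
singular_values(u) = [4.15, 2.11, 0.0]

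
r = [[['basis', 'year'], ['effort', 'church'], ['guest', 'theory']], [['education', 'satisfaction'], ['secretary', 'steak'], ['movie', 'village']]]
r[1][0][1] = 'satisfaction'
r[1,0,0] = 'education'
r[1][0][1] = 'satisfaction'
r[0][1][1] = 'church'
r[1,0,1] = 'satisfaction'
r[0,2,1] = 'theory'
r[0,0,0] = 'basis'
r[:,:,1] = [['year', 'church', 'theory'], ['satisfaction', 'steak', 'village']]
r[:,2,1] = ['theory', 'village']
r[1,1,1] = 'steak'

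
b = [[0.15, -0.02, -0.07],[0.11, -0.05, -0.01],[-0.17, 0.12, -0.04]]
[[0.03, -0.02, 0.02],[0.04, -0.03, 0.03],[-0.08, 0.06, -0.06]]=b @[[0.32, -0.08, 0.3], [-0.08, 0.42, -0.01], [0.3, -0.01, 0.30]]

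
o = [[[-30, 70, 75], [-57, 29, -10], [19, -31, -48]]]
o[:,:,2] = [[75, -10, -48]]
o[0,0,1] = 70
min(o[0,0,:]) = -30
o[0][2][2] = -48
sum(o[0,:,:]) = 17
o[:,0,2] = [75]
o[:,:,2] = [[75, -10, -48]]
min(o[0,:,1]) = -31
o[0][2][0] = 19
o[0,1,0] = -57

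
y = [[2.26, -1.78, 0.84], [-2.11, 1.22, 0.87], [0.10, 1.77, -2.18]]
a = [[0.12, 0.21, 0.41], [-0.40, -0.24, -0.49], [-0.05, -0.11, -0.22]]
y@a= [[0.94, 0.81, 1.61], [-0.78, -0.83, -1.65], [-0.59, -0.16, -0.35]]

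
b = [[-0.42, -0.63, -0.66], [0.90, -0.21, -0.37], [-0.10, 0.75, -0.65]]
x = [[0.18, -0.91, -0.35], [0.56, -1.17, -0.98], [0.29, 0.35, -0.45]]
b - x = [[-0.6,0.28,-0.31], [0.34,0.96,0.61], [-0.39,0.40,-0.20]]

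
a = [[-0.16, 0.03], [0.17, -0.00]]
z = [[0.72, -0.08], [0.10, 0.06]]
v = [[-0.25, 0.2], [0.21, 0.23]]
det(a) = -0.01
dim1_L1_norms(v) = [0.45, 0.44]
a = v @ z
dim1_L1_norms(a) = [0.19, 0.17]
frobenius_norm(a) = 0.24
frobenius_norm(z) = 0.73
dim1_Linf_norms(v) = [0.25, 0.23]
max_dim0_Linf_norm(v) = 0.25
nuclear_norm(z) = 0.80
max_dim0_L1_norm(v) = 0.46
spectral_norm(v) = 0.33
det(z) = 0.05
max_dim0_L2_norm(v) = 0.33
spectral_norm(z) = 0.73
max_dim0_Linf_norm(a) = 0.17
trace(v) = -0.02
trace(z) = 0.78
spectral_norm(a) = 0.23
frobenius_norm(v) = 0.45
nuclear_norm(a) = 0.26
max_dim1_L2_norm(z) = 0.72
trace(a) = -0.16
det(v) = -0.10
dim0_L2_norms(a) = [0.23, 0.03]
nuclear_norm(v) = 0.63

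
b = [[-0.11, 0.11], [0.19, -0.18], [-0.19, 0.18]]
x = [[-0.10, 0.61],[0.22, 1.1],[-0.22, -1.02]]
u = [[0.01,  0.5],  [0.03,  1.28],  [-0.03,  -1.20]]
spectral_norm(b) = 0.40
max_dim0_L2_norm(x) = 1.62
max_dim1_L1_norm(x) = 1.32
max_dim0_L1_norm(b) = 0.49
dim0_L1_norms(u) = [0.07, 2.98]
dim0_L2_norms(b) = [0.29, 0.28]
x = b + u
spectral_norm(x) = 1.64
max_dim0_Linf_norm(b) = 0.19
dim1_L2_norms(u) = [0.5, 1.28, 1.2]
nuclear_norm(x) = 1.85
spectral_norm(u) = 1.82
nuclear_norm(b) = 0.41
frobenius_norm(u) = 1.82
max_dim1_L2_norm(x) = 1.12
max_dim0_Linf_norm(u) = 1.28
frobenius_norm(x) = 1.65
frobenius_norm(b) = 0.40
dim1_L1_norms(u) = [0.51, 1.31, 1.23]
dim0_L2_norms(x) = [0.33, 1.62]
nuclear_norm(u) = 1.83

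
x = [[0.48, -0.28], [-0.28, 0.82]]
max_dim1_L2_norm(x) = 0.87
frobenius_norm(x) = 1.03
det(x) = 0.32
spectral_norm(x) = 0.98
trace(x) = 1.30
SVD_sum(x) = [[0.24, -0.42], [-0.42, 0.74]] + [[0.24,0.14],[0.14,0.08]]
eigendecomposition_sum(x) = [[0.24,0.14], [0.14,0.08]] + [[0.24, -0.42], [-0.42, 0.74]]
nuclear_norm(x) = 1.30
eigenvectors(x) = [[-0.87, 0.49], [-0.49, -0.87]]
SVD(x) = [[-0.49, 0.87], [0.87, 0.49]] @ diag([0.977566787083184, 0.32243321291681587]) @ [[-0.49, 0.87], [0.87, 0.49]]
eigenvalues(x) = [0.32, 0.98]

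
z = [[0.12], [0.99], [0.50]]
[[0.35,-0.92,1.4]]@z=[[-0.17]]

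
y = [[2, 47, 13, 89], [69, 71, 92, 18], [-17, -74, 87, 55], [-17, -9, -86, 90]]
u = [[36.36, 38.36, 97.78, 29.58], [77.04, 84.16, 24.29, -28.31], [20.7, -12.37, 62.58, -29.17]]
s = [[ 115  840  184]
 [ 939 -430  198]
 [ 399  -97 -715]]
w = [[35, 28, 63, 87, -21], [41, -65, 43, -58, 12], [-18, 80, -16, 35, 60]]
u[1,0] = 77.04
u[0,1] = 38.36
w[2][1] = 80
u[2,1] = -12.37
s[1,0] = 939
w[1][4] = 12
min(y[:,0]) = -17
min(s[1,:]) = -430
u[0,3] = 29.58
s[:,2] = [184, 198, -715]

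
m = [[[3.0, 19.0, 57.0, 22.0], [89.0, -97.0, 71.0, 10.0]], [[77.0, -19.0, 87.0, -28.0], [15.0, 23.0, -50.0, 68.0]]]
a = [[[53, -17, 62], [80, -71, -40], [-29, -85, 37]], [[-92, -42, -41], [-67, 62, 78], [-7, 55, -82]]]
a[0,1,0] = 80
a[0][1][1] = -71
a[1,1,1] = 62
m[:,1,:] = [[89.0, -97.0, 71.0, 10.0], [15.0, 23.0, -50.0, 68.0]]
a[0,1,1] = -71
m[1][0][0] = 77.0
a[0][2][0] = -29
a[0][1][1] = -71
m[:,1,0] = [89.0, 15.0]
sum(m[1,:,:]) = 173.0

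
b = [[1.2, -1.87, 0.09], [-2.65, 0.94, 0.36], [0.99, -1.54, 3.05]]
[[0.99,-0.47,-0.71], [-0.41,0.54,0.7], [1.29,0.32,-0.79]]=b @ [[-0.01, -0.10, -0.18], [-0.53, 0.20, 0.26], [0.16, 0.24, -0.07]]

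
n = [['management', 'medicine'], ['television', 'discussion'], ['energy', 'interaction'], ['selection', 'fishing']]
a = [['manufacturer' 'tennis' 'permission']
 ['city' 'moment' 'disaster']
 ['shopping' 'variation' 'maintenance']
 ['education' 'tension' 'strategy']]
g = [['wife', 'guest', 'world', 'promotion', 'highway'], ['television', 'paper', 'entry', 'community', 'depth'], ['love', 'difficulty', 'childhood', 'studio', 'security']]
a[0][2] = 'permission'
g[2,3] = 'studio'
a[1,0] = 'city'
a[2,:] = ['shopping', 'variation', 'maintenance']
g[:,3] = ['promotion', 'community', 'studio']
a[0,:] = ['manufacturer', 'tennis', 'permission']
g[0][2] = 'world'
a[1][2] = 'disaster'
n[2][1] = 'interaction'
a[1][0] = 'city'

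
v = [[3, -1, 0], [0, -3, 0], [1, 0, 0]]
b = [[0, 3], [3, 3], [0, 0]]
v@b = [[-3, 6], [-9, -9], [0, 3]]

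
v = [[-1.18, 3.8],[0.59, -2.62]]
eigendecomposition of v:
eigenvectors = [[0.97, -0.85], [0.24, 0.53]]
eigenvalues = [-0.24, -3.56]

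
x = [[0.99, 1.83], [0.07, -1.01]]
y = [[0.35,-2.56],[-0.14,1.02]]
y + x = [[1.34, -0.73], [-0.07, 0.01]]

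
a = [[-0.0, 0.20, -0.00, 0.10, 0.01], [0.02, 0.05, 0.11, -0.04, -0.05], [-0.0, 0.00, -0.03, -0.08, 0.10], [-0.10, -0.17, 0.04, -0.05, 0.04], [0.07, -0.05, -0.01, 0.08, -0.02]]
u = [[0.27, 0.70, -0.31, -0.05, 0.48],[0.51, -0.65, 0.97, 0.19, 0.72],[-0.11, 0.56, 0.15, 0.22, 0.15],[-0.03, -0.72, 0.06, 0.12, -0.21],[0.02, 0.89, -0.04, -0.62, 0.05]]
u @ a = [[0.05, 0.07, 0.08, 0.06, -0.07], [0.02, 0.0, -0.10, 0.05, 0.13], [-0.0, -0.04, 0.06, -0.04, -0.01], [-0.04, -0.05, -0.07, -0.00, 0.05], [0.08, 0.15, 0.07, 0.0, -0.07]]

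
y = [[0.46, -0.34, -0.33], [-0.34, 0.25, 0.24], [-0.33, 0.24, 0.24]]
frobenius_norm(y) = 0.95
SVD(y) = [[-0.7, 0.16, 0.70], [0.51, -0.57, 0.64], [0.50, 0.81, 0.32]] @ diag([0.9465034372284125, 0.005293019683086456, 0.0017964569114990703]) @ [[-0.7, 0.51, 0.50], [0.16, -0.57, 0.81], [-0.7, -0.64, -0.32]]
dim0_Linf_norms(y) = [0.46, 0.34, 0.33]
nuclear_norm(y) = 0.95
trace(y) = 0.95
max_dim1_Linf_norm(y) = 0.46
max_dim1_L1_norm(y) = 1.13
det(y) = -0.00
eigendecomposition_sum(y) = [[0.46,  -0.34,  -0.33], [-0.34,  0.25,  0.24], [-0.33,  0.24,  0.24]] + [[-0.00, -0.0, -0.00],  [-0.00, -0.0, -0.0],  [-0.00, -0.00, -0.0]] + [[0.00, -0.0, 0.0],[-0.0, 0.00, -0.0],[0.00, -0.00, 0.0]]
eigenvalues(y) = [0.95, -0.0, 0.01]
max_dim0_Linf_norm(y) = 0.46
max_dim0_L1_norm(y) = 1.13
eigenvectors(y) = [[-0.70, 0.70, 0.16], [0.51, 0.64, -0.57], [0.50, 0.32, 0.81]]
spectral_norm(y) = 0.95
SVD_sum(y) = [[0.46, -0.34, -0.33],[-0.34, 0.25, 0.24],[-0.33, 0.24, 0.24]] + [[0.00,-0.00,0.00], [-0.00,0.00,-0.0], [0.00,-0.0,0.0]] + [[-0.0, -0.0, -0.0], [-0.00, -0.00, -0.0], [-0.00, -0.00, -0.00]]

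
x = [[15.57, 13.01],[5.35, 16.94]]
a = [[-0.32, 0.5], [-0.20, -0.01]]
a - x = [[-15.89, -12.51], [-5.55, -16.95]]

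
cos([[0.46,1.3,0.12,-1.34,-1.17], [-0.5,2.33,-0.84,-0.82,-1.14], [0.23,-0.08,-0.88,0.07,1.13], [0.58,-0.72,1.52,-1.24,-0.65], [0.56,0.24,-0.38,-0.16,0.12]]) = [[1.53, -1.68, 1.13, -0.01, 0.40], [0.94, -1.15, 0.88, 0.13, 1.10], [-0.38, -0.06, 0.70, 0.27, 0.44], [0.04, 0.16, 0.99, 0.29, -1.12], [-0.17, -0.49, -0.01, 0.38, 1.45]]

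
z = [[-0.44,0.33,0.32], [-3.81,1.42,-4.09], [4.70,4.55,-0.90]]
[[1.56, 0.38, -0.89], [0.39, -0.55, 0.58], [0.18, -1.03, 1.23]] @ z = [[-6.32, -3.00, -0.25], [4.65, 1.99, 1.85], [9.63, 4.19, 3.16]]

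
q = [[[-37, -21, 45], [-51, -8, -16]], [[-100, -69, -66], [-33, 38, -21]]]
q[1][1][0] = -33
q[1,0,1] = -69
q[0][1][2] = -16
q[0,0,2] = 45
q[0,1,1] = -8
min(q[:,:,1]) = -69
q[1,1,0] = -33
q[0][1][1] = -8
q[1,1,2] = -21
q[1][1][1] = 38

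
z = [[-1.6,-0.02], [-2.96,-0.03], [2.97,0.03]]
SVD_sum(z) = [[-1.6, -0.02], [-2.96, -0.03], [2.97, 0.03]] + [[0.0, -0.0], [-0.0, 0.00], [0.0, -0.0]]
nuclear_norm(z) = 4.49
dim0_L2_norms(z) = [4.49, 0.05]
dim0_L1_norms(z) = [7.53, 0.08]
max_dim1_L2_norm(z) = 2.97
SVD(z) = [[-0.36, 0.93], [-0.66, -0.24], [0.66, 0.27]] @ diag([4.488283337452266, 0.00356128464998706]) @ [[1.0,0.01], [0.01,-1.0]]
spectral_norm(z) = 4.49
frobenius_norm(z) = 4.49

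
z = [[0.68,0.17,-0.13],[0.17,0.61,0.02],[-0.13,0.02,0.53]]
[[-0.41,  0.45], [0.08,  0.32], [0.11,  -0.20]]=z@ [[-0.67, 0.52], [0.32, 0.39], [0.04, -0.26]]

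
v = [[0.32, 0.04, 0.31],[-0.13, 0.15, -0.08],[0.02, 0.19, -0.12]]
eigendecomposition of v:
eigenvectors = [[-0.75+0.00j,-0.75-0.00j,(-0.56+0j)],[(0.46-0.38j),(0.46+0.38j),(-0.02+0j)],[(0.12-0.24j),(0.12+0.24j),(0.83+0j)]]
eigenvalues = [(0.24+0.12j), (0.24-0.12j), (-0.14+0j)]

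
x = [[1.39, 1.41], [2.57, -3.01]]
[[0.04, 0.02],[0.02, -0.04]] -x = [[-1.35, -1.39], [-2.55, 2.97]]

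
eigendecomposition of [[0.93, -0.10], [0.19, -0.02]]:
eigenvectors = [[0.98, 0.11], [0.20, 0.99]]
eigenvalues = [0.91, 0.0]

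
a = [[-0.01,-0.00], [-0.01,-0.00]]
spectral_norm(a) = 0.01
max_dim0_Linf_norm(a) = 0.01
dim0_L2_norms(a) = [0.01, 0.0]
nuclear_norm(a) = 0.01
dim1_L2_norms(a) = [0.01, 0.01]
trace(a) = -0.01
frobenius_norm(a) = 0.01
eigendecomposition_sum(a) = [[-0.00, -0.00], [0.0, -0.00]] + [[-0.01, -0.00], [-0.01, -0.0]]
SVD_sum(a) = [[-0.01, 0.00], [-0.01, 0.0]] + [[-0.0, 0.0], [-0.00, -0.00]]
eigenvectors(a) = [[0.00, 0.71],[1.0, 0.71]]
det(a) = 0.00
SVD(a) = [[-0.71, -0.71],  [-0.71, 0.71]] @ diag([0.014142135623730952, -0.0]) @ [[1.0, 0.00], [0.00, 1.0]]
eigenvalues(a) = [-0.0, -0.01]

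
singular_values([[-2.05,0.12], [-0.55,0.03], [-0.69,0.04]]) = [2.24, 0.0]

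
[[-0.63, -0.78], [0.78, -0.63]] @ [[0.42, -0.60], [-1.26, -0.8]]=[[0.72, 1.00],[1.12, 0.04]]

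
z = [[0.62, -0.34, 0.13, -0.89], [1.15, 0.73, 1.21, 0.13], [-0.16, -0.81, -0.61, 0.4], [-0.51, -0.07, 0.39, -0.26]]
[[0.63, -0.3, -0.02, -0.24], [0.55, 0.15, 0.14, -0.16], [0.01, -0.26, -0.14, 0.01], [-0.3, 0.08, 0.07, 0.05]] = z @[[0.67, -0.19, -0.05, -0.18],[-0.19, 0.34, 0.09, 0.09],[-0.05, 0.09, 0.11, -0.03],[-0.18, 0.09, -0.03, 0.1]]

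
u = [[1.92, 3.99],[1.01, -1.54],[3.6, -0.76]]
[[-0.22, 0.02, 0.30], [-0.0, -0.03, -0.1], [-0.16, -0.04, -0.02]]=u @ [[-0.05, -0.01, 0.01], [-0.03, 0.01, 0.07]]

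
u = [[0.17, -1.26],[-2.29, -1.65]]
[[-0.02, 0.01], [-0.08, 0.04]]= u@ [[0.02, -0.01], [0.02, -0.01]]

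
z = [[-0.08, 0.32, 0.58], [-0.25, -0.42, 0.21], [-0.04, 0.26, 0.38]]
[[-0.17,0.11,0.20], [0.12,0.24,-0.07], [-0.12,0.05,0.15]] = z@[[-0.15, -0.10, 0.10], [-0.27, -0.33, 0.23], [-0.16, 0.36, 0.24]]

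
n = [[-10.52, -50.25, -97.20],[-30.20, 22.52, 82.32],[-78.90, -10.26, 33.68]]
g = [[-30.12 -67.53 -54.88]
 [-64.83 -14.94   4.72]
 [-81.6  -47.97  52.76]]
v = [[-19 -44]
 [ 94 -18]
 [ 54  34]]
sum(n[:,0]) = -119.62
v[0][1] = -44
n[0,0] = -10.52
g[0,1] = -67.53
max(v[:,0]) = 94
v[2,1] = 34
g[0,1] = -67.53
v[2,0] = 54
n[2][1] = -10.26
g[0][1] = -67.53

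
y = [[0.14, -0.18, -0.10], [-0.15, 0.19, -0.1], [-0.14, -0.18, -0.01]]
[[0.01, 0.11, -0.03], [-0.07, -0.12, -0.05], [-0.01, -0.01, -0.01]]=y @ [[0.19, 0.42, 0.08], [-0.09, -0.28, 0.0], [0.29, 0.04, 0.37]]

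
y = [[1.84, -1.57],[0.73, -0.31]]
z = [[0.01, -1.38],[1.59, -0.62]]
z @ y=[[-0.99,0.41], [2.47,-2.3]]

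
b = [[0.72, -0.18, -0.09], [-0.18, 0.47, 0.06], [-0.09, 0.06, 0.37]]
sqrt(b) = [[0.84, -0.12, -0.06], [-0.12, 0.67, 0.04], [-0.06, 0.04, 0.6]]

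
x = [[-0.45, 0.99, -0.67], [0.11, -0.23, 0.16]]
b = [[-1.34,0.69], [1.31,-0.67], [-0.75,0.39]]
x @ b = [[2.40, -1.24],[-0.57, 0.29]]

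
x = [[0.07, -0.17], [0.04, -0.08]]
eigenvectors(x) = [[0.90+0.00j,(0.9-0j)], [0.40-0.18j,(0.4+0.18j)]]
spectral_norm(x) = 0.20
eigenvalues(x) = [(-0+0.03j), (-0-0.03j)]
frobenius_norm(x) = 0.20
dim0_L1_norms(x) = [0.11, 0.25]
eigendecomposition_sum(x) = [[0.04+0.02j, (-0.09-0.01j)], [(0.02+0j), (-0.04+0.01j)]] + [[(0.04-0.02j), (-0.09+0.01j)], [(0.02-0j), (-0.04-0.01j)]]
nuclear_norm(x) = 0.21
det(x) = 0.00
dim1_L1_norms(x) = [0.24, 0.12]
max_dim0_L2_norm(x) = 0.19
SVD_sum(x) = [[0.07, -0.17], [0.04, -0.08]] + [[-0.0, -0.0], [0.0, 0.00]]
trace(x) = -0.01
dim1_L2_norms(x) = [0.18, 0.09]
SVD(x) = [[-0.9, -0.44], [-0.44, 0.90]] @ diag([0.2043661464145393, 0.005871814001747145]) @ [[-0.39,0.92], [0.92,0.39]]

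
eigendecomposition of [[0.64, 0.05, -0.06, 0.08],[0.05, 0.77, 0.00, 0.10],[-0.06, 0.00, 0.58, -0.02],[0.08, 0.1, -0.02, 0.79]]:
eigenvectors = [[0.34, 0.59, -0.67, 0.3], [0.61, -0.09, -0.12, -0.78], [-0.10, 0.80, 0.53, -0.26], [0.71, -0.09, 0.50, 0.48]]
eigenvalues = [0.92, 0.54, 0.64, 0.69]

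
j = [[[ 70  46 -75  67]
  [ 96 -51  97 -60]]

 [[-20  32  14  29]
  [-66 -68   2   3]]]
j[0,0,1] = 46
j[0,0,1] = 46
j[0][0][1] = 46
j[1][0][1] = 32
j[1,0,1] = 32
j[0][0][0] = 70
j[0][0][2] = -75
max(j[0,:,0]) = 96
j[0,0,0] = 70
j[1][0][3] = 29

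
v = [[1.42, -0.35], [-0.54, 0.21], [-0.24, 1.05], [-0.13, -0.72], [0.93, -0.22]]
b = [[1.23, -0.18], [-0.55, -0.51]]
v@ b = [[1.94,-0.08], [-0.78,-0.01], [-0.87,-0.49], [0.24,0.39], [1.26,-0.06]]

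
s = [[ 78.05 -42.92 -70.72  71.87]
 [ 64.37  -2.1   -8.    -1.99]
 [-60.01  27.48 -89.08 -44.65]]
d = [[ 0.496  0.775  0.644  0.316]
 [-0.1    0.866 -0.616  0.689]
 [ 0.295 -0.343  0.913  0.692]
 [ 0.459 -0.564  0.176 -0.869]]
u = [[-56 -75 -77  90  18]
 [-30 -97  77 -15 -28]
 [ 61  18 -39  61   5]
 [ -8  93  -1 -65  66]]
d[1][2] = -0.616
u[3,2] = -1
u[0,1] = -75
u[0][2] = -77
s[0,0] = 78.05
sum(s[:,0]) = 82.41000000000003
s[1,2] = -8.0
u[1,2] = 77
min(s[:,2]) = -89.08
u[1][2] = 77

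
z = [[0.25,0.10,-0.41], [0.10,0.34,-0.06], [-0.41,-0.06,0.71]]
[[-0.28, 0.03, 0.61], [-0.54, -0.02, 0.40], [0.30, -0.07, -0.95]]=z@[[-0.95, -0.07, 0.39], [-1.36, -0.06, 0.89], [-0.24, -0.14, -1.04]]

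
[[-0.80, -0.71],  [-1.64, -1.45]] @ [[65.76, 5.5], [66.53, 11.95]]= [[-99.84, -12.88],[-204.31, -26.35]]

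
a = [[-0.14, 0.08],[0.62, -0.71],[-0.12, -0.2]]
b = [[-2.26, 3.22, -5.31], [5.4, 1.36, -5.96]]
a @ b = [[0.75,-0.34,0.27], [-5.24,1.03,0.94], [-0.81,-0.66,1.83]]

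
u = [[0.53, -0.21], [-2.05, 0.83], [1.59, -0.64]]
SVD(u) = [[-0.20, -0.79], [0.77, -0.49], [-0.60, -0.37]] @ diag([2.8555347043233654, 0.004642456770349617]) @ [[-0.93, 0.37], [-0.37, -0.93]]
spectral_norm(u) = 2.86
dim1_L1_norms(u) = [0.74, 2.88, 2.23]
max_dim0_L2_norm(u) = 2.65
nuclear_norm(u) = 2.86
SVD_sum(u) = [[0.53, -0.21], [-2.05, 0.83], [1.59, -0.64]] + [[0.0, 0.00],[0.0, 0.00],[0.0, 0.0]]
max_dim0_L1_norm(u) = 4.17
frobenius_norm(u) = 2.86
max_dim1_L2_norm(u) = 2.21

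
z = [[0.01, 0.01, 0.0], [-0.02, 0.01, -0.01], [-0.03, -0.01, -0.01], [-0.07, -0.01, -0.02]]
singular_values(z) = [0.08, 0.02, 0.0]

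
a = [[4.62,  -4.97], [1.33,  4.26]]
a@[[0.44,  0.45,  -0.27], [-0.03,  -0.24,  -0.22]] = [[2.18, 3.27, -0.15],[0.46, -0.42, -1.30]]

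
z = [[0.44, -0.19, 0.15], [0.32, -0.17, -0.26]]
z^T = [[0.44, 0.32], [-0.19, -0.17], [0.15, -0.26]]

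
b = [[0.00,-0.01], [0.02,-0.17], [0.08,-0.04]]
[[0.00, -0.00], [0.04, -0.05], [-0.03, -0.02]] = b@ [[-0.56, -0.13], [-0.28, 0.28]]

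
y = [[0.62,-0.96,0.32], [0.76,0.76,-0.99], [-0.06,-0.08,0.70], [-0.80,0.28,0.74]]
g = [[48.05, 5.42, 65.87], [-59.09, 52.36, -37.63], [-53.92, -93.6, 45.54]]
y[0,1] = -0.956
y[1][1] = 0.757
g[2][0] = -53.92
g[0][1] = 5.42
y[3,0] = -0.795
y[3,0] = -0.795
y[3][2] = 0.736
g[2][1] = -93.6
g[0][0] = 48.05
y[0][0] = 0.625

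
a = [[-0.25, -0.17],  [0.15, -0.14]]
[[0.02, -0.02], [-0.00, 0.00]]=a @ [[-0.04, 0.05],[-0.03, 0.04]]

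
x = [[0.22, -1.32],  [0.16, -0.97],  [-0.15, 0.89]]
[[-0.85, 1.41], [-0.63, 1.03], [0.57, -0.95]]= x @ [[0.27,-0.45], [0.69,-1.14]]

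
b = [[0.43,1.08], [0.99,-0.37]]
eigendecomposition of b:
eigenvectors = [[0.84, -0.58], [0.55, 0.81]]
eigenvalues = [1.14, -1.08]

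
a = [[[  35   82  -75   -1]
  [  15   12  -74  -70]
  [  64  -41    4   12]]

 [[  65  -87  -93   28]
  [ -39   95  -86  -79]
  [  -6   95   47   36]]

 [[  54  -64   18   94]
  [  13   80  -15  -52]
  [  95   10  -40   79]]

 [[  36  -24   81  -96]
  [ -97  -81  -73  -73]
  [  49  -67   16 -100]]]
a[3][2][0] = 49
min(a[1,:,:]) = -93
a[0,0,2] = -75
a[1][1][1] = 95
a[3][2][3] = -100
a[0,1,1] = 12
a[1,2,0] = -6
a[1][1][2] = -86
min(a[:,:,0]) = -97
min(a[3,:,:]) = -100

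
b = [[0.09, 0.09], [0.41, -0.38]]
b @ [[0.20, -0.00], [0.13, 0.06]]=[[0.03, 0.01], [0.03, -0.02]]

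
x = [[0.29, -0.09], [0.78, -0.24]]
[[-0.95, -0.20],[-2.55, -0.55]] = x @ [[-2.93, -1.23], [1.11, -1.69]]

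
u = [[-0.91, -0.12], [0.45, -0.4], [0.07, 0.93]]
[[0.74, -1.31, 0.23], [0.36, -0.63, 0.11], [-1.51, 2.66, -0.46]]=u @ [[-0.61, 1.07, -0.19], [-1.58, 2.78, -0.48]]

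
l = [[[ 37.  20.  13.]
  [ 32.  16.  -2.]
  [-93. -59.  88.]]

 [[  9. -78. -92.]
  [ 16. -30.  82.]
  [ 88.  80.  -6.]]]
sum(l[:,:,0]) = 89.0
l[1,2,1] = 80.0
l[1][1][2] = 82.0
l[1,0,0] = 9.0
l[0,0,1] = 20.0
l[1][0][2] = -92.0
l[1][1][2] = 82.0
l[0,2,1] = -59.0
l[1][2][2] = -6.0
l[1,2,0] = 88.0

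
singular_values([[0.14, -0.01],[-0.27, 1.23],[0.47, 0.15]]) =[1.26, 0.51]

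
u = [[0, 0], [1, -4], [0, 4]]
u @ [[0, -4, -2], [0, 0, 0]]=[[0, 0, 0], [0, -4, -2], [0, 0, 0]]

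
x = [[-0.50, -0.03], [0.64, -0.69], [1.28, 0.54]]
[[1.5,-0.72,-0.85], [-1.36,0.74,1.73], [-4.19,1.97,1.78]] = x @ [[-2.95,1.43,1.76], [-0.76,0.26,-0.87]]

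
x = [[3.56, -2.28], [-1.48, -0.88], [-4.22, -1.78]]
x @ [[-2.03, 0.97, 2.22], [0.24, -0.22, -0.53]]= [[-7.77, 3.95, 9.11], [2.79, -1.24, -2.82], [8.14, -3.70, -8.42]]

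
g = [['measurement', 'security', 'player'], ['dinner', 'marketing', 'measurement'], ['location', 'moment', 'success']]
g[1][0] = 'dinner'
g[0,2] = 'player'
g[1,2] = 'measurement'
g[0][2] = 'player'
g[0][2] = 'player'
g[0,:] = ['measurement', 'security', 'player']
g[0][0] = 'measurement'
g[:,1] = ['security', 'marketing', 'moment']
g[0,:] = ['measurement', 'security', 'player']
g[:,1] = ['security', 'marketing', 'moment']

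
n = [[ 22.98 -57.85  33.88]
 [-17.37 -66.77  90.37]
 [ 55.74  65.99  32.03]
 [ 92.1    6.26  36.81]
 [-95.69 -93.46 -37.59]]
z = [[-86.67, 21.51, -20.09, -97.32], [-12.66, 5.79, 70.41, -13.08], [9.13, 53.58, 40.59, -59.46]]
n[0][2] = 33.88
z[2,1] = 53.58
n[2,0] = 55.74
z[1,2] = 70.41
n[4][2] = -37.59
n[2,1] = 65.99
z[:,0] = [-86.67, -12.66, 9.13]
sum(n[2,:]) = 153.76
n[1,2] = 90.37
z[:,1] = [21.51, 5.79, 53.58]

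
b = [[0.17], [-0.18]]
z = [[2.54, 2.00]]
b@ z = [[0.43, 0.34], [-0.46, -0.36]]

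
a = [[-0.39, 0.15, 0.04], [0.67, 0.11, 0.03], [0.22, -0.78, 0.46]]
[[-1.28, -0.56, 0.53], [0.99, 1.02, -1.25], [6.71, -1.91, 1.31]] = a @ [[2.02, 1.5, -1.71], [-4.77, 1.03, -1.32], [5.53, -3.13, 1.42]]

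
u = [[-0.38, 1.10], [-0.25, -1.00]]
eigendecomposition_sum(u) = [[(-0.19+0.46j), (0.55+0.9j)],[-0.13-0.20j, -0.50-0.04j]] + [[(-0.19-0.46j), (0.55-0.9j)], [-0.13+0.20j, (-0.5+0.04j)]]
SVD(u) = [[-0.76,0.65],[0.65,0.76]] @ diag([1.491305608476454, 0.4392124567070867]) @ [[0.08, -1.00], [-1.00, -0.08]]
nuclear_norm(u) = 1.93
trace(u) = -1.38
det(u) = 0.66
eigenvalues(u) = [(-0.69+0.42j), (-0.69-0.42j)]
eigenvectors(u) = [[(0.9+0j),0.90-0.00j],[-0.25+0.35j,-0.25-0.35j]]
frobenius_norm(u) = 1.55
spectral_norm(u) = 1.49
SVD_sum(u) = [[-0.09, 1.12], [0.08, -0.97]] + [[-0.29, -0.02], [-0.33, -0.03]]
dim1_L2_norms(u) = [1.16, 1.03]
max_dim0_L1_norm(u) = 2.1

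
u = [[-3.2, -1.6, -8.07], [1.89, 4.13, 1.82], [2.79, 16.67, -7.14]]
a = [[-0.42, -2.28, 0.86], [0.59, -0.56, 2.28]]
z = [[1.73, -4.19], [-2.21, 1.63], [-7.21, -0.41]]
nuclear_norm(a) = 4.73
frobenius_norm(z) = 8.96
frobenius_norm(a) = 3.46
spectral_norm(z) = 7.83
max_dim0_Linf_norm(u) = 16.67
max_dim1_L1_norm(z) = 7.62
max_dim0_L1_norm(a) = 3.14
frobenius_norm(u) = 20.94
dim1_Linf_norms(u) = [8.07, 4.13, 16.67]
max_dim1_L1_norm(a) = 3.56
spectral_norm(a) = 3.00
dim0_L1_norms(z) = [11.15, 6.23]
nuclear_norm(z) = 12.18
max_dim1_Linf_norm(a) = 2.28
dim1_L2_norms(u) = [8.83, 4.89, 18.35]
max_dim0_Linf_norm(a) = 2.28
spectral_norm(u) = 18.69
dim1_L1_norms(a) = [3.56, 3.43]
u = z @ a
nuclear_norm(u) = 28.14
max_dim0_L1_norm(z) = 11.15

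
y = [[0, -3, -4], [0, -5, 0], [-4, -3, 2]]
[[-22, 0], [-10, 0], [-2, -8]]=y @ [[1, 2], [2, 0], [4, 0]]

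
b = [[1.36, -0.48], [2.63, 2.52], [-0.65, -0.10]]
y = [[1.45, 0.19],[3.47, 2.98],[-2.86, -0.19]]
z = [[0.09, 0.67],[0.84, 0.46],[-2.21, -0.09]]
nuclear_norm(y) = 6.97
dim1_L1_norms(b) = [1.84, 5.15, 0.75]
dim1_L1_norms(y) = [1.64, 6.45, 3.05]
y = z + b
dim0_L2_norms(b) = [3.03, 2.57]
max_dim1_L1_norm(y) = 6.45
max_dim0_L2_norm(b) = 3.03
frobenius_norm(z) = 2.50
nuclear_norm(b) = 5.06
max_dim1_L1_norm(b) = 5.15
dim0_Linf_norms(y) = [3.47, 2.98]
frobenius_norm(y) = 5.59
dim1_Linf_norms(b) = [1.36, 2.63, 0.65]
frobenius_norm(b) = 3.97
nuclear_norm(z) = 3.15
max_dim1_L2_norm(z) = 2.21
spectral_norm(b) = 3.75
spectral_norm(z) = 2.38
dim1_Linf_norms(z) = [0.67, 0.84, 2.21]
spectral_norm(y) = 5.35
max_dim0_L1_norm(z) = 3.14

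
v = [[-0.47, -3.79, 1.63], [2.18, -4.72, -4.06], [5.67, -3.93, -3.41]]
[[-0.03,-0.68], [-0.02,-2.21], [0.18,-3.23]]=v @ [[0.05, -0.36], [0.01, 0.25], [0.02, 0.06]]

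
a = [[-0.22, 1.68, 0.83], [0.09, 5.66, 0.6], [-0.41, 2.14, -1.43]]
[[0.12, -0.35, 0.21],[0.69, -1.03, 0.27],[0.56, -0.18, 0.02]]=a @ [[-0.08, -0.1, -0.22], [0.14, -0.17, 0.04], [-0.16, -0.1, 0.11]]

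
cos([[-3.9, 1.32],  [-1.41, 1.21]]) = [[-1.08, 0.50], [-0.53, 0.83]]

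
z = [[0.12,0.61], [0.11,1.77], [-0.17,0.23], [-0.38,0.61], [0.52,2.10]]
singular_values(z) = [2.91, 0.57]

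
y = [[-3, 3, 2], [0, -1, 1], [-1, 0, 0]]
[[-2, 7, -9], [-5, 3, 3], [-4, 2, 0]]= y@ [[4, -2, 0], [4, -1, -3], [-1, 2, 0]]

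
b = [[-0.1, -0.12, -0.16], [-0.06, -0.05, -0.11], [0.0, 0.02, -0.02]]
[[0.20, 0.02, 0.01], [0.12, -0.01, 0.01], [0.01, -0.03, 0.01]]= b @ [[-0.22, -0.03, -0.75], [-0.46, -0.85, 0.42], [-0.77, 0.52, 0.11]]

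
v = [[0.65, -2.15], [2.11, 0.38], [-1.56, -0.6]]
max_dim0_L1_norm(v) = 4.32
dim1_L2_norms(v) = [2.25, 2.14, 1.67]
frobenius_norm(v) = 3.53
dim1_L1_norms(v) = [2.8, 2.49, 2.16]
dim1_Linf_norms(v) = [2.15, 2.11, 1.56]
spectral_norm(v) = 2.71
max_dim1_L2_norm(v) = 2.25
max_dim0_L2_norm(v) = 2.7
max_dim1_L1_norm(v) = 2.8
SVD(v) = [[-0.12, 0.99], [-0.79, -0.03], [0.6, 0.16]] @ diag([2.7129424393841357, 2.252785680127707]) @ [[-0.99, -0.15], [0.15, -0.99]]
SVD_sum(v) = [[0.32,0.05], [2.12,0.32], [-1.61,-0.25]] + [[0.33, -2.2], [-0.01, 0.06], [0.05, -0.35]]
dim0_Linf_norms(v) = [2.11, 2.15]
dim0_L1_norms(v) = [4.32, 3.13]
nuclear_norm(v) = 4.97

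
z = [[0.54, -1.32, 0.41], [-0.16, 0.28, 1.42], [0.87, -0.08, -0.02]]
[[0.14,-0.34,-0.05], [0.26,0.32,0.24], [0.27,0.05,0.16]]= z @ [[0.32,0.09,0.2],[0.09,0.35,0.17],[0.2,0.17,0.16]]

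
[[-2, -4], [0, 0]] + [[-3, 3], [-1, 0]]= [[-5, -1], [-1, 0]]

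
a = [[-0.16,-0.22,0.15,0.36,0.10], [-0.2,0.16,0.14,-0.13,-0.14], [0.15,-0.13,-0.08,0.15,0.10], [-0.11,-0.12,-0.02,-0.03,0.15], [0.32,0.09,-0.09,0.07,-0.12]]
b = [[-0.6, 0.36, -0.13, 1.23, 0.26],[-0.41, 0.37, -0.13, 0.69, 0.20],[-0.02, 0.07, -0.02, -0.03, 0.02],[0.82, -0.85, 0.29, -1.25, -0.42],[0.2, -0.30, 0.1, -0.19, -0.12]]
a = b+[[0.44, -0.58, 0.28, -0.87, -0.16], [0.21, -0.21, 0.27, -0.82, -0.34], [0.17, -0.2, -0.06, 0.18, 0.08], [-0.93, 0.73, -0.31, 1.22, 0.57], [0.12, 0.39, -0.19, 0.26, 0.0]]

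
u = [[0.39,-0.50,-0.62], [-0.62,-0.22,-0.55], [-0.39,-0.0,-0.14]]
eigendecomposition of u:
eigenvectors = [[-0.87, 0.5, -0.19], [0.33, 0.82, -0.82], [0.35, 0.3, 0.54]]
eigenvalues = [0.83, -0.8, -0.0]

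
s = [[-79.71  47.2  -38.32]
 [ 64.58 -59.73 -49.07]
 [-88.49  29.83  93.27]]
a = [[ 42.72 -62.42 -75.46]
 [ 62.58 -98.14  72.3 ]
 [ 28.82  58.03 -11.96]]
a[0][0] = 42.72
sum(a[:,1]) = -102.53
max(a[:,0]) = 62.58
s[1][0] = 64.58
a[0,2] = -75.46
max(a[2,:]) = 58.03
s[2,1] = 29.83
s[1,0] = 64.58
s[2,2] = 93.27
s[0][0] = -79.71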